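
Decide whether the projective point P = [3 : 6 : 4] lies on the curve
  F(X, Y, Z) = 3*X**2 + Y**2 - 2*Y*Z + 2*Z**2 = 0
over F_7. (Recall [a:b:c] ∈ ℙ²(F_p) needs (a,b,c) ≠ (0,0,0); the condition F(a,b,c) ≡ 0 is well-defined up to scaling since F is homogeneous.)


F(3,6,4) ≡ 5 (mod 7); P is NOT on the curve.

Evaluate F(3, 6, 4) term-by-term (mod 7).
  3*X**2 ↦ 3·9·1·1 = 27
  Y**2 ↦ 1·1·36·1 = 36
  -2*Y*Z ↦ -2·1·6·4 = -48
  2*Z**2 ↦ 2·1·1·16 = 32
Sum: F(3, 6, 4) = (27) + (36) + (-48) + (32) = 47.
Reducing mod 7: 47 ≡ 5 (mod 7).
Since F(a, b, c) ≡ 5 ≠ 0 (mod 7), P does NOT lie on the curve.


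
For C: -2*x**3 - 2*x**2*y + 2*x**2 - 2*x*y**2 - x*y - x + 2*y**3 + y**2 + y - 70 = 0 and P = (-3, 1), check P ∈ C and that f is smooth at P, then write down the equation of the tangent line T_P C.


Tangent line at P: -58*x + 6*y - 180 = 0.

Step 1: f(-3, 1) = 0, so P lies on C.
Step 2: partial derivatives
  f_x(x, y) = -6*x**2 - 4*x*y + 4*x - 2*y**2 - y - 1, f_y(x, y) = -2*x**2 - 4*x*y - x + 6*y**2 + 2*y + 1.
  f_x(P) = -58, f_y(P) = 6 (gradient nonzero, so P is smooth).
Step 3: tangent line at P: -58·(x − -3) + 6·(y − 1) = 0.
Expanding: -58*x + 6*y - 180 = 0.


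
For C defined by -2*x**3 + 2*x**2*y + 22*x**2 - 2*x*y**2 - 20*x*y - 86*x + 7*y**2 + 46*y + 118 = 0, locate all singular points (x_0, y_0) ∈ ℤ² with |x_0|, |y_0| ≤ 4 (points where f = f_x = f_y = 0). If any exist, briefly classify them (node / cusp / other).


Singular points: {(3, -2)}; classification: cusp.

Compute partial derivatives:
  f_x = -6*x**2 + 4*x*y + 44*x - 2*y**2 - 20*y - 86.
  f_y = 2*x**2 - 4*x*y - 20*x + 14*y + 46.
Scan x_0 ∈ {−4, ..., 4}. For each x_0, f_y(x_0, y) is a polynomial in y; find its integer roots y ∈ {−4, ..., 4}, then test f_x and f at those candidates.
  x = -4: f_y(-4, y) = 30*y + 158; no integer root y with |y| ≤ 4.
  x = -3: f_y(-3, y) = 26*y + 124; no integer root y with |y| ≤ 4.
  x = -2: f_y(-2, y) = 22*y + 94; no integer root y with |y| ≤ 4.
  x = -1: f_y(-1, y) = 18*y + 68; no integer root y with |y| ≤ 4.
  x = 0: f_y(0, y) = 14*y + 46; no integer root y with |y| ≤ 4.
  x = 1: f_y(1, y) = 10*y + 28; no integer root y with |y| ≤ 4.
  x = 2: f_y(2, y) = 6*y + 14; no integer root y with |y| ≤ 4.
  x = 3: f_y(3, y) = 2*y + 4; vanishes at y ∈ {-2}. (3, -2): f_x = 0, f = 0 — SINGULAR.
  x = 4: f_y(4, y) = -2*y - 2; vanishes at y ∈ {-1}. (4, -1): f_x = -4 ≠ 0.
Only singular point on the grid: (3, -2).
Classify: substitute x = 3 + u, y = -2 + v and expand: f = -2*u**3 + 2*u**2*v - 2*u*v**2 + v**2.
No constant or linear terms (consistent with a singular point). Quadratic part: v**2. Cubic part: -2*u**3 + 2*u**2*v - 2*u*v**2.
The quadratic part v**2 is a perfect square, so there is a single (double) tangent line v = 0, i.e. y = -2. Restricting the cubic part to that line (v = 0) leaves -2*u**3 ≠ 0, so f is not divisible by v and the branch is v² ≈ 2*u**3 to lowest order — this is a cusp.
Classification: cusp.


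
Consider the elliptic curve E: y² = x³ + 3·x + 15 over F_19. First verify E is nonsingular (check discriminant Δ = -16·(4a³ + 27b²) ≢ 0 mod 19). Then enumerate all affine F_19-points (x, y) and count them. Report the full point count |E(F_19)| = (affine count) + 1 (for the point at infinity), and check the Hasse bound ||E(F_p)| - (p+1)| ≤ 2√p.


Affine points = {(1, 0), (8, 0), (9, 7), (9, 12), (10, 0), (11, 7), (11, 12), (13, 3), (13, 16), (16, 6), (16, 13), (17, 1), (17, 18), (18, 7), (18, 12)}; affine count = 15; |E(F_19)| = 16.

Discriminant check: Δ ∝ 4a³ + 27b² = 4·3³ + 27·15² = 4·27 + 27·225 ≡ 8 (mod 19). Nonzero ⇒ E is nonsingular.
For each x ∈ F_19, compute rhs = x³ + 3·x + 15 mod 19, then count y ∈ F_19 with y² ≡ rhs.
  x = 0: rhs = 15, matching y values: none (0 points).
  x = 1: rhs = 0, matching y values: 0 (1 points).
  x = 2: rhs = 10, matching y values: none (0 points).
  x = 3: rhs = 13, matching y values: none (0 points).
  x = 4: rhs = 15, matching y values: none (0 points).
  x = 5: rhs = 3, matching y values: none (0 points).
  x = 6: rhs = 2, matching y values: none (0 points).
  x = 7: rhs = 18, matching y values: none (0 points).
  x = 8: rhs = 0, matching y values: 0 (1 points).
  x = 9: rhs = 11, matching y values: 7, 12 (2 points).
  x = 10: rhs = 0, matching y values: 0 (1 points).
  x = 11: rhs = 11, matching y values: 7, 12 (2 points).
  x = 12: rhs = 12, matching y values: none (0 points).
  x = 13: rhs = 9, matching y values: 3, 16 (2 points).
  x = 14: rhs = 8, matching y values: none (0 points).
  x = 15: rhs = 15, matching y values: none (0 points).
  x = 16: rhs = 17, matching y values: 6, 13 (2 points).
  x = 17: rhs = 1, matching y values: 1, 18 (2 points).
  x = 18: rhs = 11, matching y values: 7, 12 (2 points).
Total affine count: 15.
Full point count |E(F_19)| = 15 + 1 = 16.
Hasse bound: |16 − (19+1)| = |-4| = 4 ≤ 2√19 ≈ 8.7178 ✓.


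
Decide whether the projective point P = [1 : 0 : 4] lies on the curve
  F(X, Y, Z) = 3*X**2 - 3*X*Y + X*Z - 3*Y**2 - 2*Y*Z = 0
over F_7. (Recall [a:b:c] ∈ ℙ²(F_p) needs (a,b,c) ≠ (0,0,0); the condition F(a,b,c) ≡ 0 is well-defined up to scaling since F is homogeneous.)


F(1,0,4) ≡ 0 (mod 7); P is on the curve.

Evaluate F(1, 0, 4) term-by-term (mod 7).
  3*X**2 ↦ 3·1·1·1 = 3
  -3*X*Y ↦ -3·1·0·1 = 0
  X*Z ↦ 1·1·1·4 = 4
  -3*Y**2 ↦ -3·1·0·1 = 0
  -2*Y*Z ↦ -2·1·0·4 = 0
Sum: F(1, 0, 4) = (3) + (0) + (4) + (0) + (0) = 7.
Reducing mod 7: 7 ≡ 0 (mod 7).
Since F(a, b, c) ≡ 0 (mod 7), P lies on the curve.


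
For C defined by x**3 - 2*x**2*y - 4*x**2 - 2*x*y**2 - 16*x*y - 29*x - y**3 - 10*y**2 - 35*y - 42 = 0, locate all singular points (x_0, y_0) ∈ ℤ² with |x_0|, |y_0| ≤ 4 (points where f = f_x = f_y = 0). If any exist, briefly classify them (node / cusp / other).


Singular points: {(-1, -3)}; classification: node.

Compute partial derivatives:
  f_x = 3*x**2 - 4*x*y - 8*x - 2*y**2 - 16*y - 29.
  f_y = -2*x**2 - 4*x*y - 16*x - 3*y**2 - 20*y - 35.
Scan x_0 ∈ {−4, ..., 4}. For each x_0, f_y(x_0, y) is a polynomial in y; find its integer roots y ∈ {−4, ..., 4}, then test f_x and f at those candidates.
  x = -4: f_y(-4, y) = -3*y**2 - 4*y - 3; no integer root y with |y| ≤ 4.
  x = -3: f_y(-3, y) = -3*y**2 - 8*y - 5; vanishes at y ∈ {-1}. (-3, -1): f_x = 24 ≠ 0.
  x = -2: f_y(-2, y) = -3*y**2 - 12*y - 11; no integer root y with |y| ≤ 4.
  x = -1: f_y(-1, y) = -3*y**2 - 16*y - 21; vanishes at y ∈ {-3}. (-1, -3): f_x = 0, f = 0 — SINGULAR.
  x = 0: f_y(0, y) = -3*y**2 - 20*y - 35; no integer root y with |y| ≤ 4.
  x = 1: f_y(1, y) = -3*y**2 - 24*y - 53; no integer root y with |y| ≤ 4.
  x = 2: f_y(2, y) = -3*y**2 - 28*y - 75; no integer root y with |y| ≤ 4.
  x = 3: f_y(3, y) = -3*y**2 - 32*y - 101; no integer root y with |y| ≤ 4.
  x = 4: f_y(4, y) = -3*y**2 - 36*y - 131; no integer root y with |y| ≤ 4.
Only singular point on the grid: (-1, -3).
Classify: substitute x = -1 + u, y = -3 + v and expand: f = u**3 - 2*u**2*v - u**2 - 2*u*v**2 - v**3 + v**2.
No constant or linear terms (consistent with a singular point). Quadratic part: -u**2 + v**2. Cubic part: u**3 - 2*u**2*v - 2*u*v**2 - v**3.
The quadratic part v**2 - u**2 = (v − u)(v + u) splits into two distinct linear factors, so there are two distinct tangent lines y − -3 = ±(x − -1) — this is a node (ordinary double point).
Classification: node.


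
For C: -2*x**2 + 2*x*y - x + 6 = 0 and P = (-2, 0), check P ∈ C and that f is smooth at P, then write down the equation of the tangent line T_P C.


Tangent line at P: 7*x - 4*y + 14 = 0.

Step 1: f(-2, 0) = 0, so P lies on C.
Step 2: partial derivatives
  f_x(x, y) = -4*x + 2*y - 1, f_y(x, y) = 2*x.
  f_x(P) = 7, f_y(P) = -4 (gradient nonzero, so P is smooth).
Step 3: tangent line at P: 7·(x − -2) + -4·(y − 0) = 0.
Expanding: 7*x - 4*y + 14 = 0.


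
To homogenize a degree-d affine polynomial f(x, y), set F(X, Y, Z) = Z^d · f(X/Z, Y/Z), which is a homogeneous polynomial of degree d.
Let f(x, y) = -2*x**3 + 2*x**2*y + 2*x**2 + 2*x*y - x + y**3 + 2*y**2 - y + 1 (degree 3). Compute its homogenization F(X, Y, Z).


F(X, Y, Z) = -2*X**3 + 2*X**2*Y + 2*X**2*Z + 2*X*Y*Z - X*Z**2 + Y**3 + 2*Y**2*Z - Y*Z**2 + Z**3

deg(f) = 3.
Substitute x = X/Z, y = Y/Z into f, then multiply by Z^3.
  monomial -2·x^3·y^0 ↦ -2·X^3·Y^0·Z^0.
  monomial 2·x^2·y^1 ↦ 2·X^2·Y^1·Z^0.
  monomial 2·x^2·y^0 ↦ 2·X^2·Y^0·Z^1.
  monomial 2·x^1·y^1 ↦ 2·X^1·Y^1·Z^1.
  monomial -1·x^1·y^0 ↦ -1·X^1·Y^0·Z^2.
  monomial 1·x^0·y^3 ↦ 1·X^0·Y^3·Z^0.
  monomial 2·x^0·y^2 ↦ 2·X^0·Y^2·Z^1.
  monomial -1·x^0·y^1 ↦ -1·X^0·Y^1·Z^2.
  monomial 1·x^0·y^0 ↦ 1·X^0·Y^0·Z^3.
Collecting: F(X, Y, Z) = -2*X**3 + 2*X**2*Y + 2*X**2*Z + 2*X*Y*Z - X*Z**2 + Y**3 + 2*Y**2*Z - Y*Z**2 + Z**3.


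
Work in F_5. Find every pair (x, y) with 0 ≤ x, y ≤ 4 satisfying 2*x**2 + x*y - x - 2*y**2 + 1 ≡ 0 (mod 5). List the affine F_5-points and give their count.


Affine F_5-points: {(2, 3)}; count = 1.

For each of the 25 pairs (x, y) ∈ F_5², evaluate f(x, y) mod 5. Record the zeros.
  x = 0: [0↦1, 1↦4, 2↦3, 3↦3, 4↦4]  zeros at y ∈ ∅
  x = 1: [0↦2, 1↦1, 2↦1, 3↦2, 4↦4]  zeros at y ∈ ∅
  x = 2: [0↦2, 1↦2, 2↦3, 3↦0, 4↦3]  zeros at y ∈ {3}
  x = 3: [0↦1, 1↦2, 2↦4, 3↦2, 4↦1]  zeros at y ∈ ∅
  x = 4: [0↦4, 1↦1, 2↦4, 3↦3, 4↦3]  zeros at y ∈ ∅
Collecting zeros: affine points = {(2, 3)}.
Total count |C(F_5)_aff| = 1.


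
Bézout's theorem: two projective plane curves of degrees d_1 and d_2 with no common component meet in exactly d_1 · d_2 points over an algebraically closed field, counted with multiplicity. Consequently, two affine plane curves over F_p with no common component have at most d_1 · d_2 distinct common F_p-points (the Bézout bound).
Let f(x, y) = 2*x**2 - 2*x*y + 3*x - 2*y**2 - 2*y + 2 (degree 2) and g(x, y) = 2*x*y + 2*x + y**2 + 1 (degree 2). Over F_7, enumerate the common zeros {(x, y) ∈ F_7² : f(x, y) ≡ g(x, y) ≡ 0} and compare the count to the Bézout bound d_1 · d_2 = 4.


Common zeros: {(5, 2), (6, 5)}; count = 2; Bézout bound = 4.

deg(f) = 2, deg(g) = 2, so Bézout bound = 4.
Scan x ∈ F_7. For each x, list the y ∈ F_7 with f(x, y) ≡ 0 and those with g(x, y) ≡ 0 (mod 7); the common zeros in that column are the intersection.
  x = 0: f ≡ 0 at y ∈ ∅; g ≡ 0 at y ∈ ∅; common: ∅.
  x = 1: f ≡ 0 at y ∈ {0, 5}; g ≡ 0 at y ∈ ∅; common: ∅.
  x = 2: f ≡ 0 at y ∈ ∅; g ≡ 0 at y ∈ ∅; common: ∅.
  x = 3: f ≡ 0 at y ∈ {4, 6}; g ≡ 0 at y ∈ {0, 1}; common: ∅.
  x = 4: f ≡ 0 at y ∈ ∅; g ≡ 0 at y ∈ {3}; common: ∅.
  x = 5: f ≡ 0 at y ∈ {2, 6}; g ≡ 0 at y ∈ {2}; common: {2}.
  x = 6: f ≡ 0 at y ∈ {2, 5}; g ≡ 0 at y ∈ {4, 5}; common: {5}.
Collecting: common zeros = {(5, 2), (6, 5)}, so the count is 2.
Comparison with the Bézout bound: 2 ≤ 4 = deg(f)·deg(g), as expected for curves with no common component (the affine F_7-count falls short of the bound because intersections may lie at infinity, over extension fields, or carry multiplicity).


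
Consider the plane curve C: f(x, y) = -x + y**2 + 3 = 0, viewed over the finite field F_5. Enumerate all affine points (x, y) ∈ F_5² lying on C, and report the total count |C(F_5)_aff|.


Affine F_5-points: {(2, 2), (2, 3), (3, 0), (4, 1), (4, 4)}; count = 5.

For each of the 25 pairs (x, y) ∈ F_5², evaluate f(x, y) mod 5. Record the zeros.
  x = 0: [0↦3, 1↦4, 2↦2, 3↦2, 4↦4]  zeros at y ∈ ∅
  x = 1: [0↦2, 1↦3, 2↦1, 3↦1, 4↦3]  zeros at y ∈ ∅
  x = 2: [0↦1, 1↦2, 2↦0, 3↦0, 4↦2]  zeros at y ∈ {2, 3}
  x = 3: [0↦0, 1↦1, 2↦4, 3↦4, 4↦1]  zeros at y ∈ {0}
  x = 4: [0↦4, 1↦0, 2↦3, 3↦3, 4↦0]  zeros at y ∈ {1, 4}
Collecting zeros: affine points = {(2, 2), (2, 3), (3, 0), (4, 1), (4, 4)}.
Total count |C(F_5)_aff| = 5.


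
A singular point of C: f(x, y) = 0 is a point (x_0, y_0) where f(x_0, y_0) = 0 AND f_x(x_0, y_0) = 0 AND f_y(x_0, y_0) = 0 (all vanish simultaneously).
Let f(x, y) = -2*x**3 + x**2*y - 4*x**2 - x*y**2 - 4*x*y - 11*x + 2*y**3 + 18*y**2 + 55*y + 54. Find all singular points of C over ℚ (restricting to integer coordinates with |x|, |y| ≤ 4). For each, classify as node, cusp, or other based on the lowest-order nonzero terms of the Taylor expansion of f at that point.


Singular points: {(-1, -3)}; classification: node.

Compute partial derivatives:
  f_x = -6*x**2 + 2*x*y - 8*x - y**2 - 4*y - 11.
  f_y = x**2 - 2*x*y - 4*x + 6*y**2 + 36*y + 55.
Scan x_0 ∈ {−4, ..., 4}. For each x_0, f_y(x_0, y) is a polynomial in y; find its integer roots y ∈ {−4, ..., 4}, then test f_x and f at those candidates.
  x = -4: f_y(-4, y) = 6*y**2 + 44*y + 87; no integer root y with |y| ≤ 4.
  x = -3: f_y(-3, y) = 6*y**2 + 42*y + 76; no integer root y with |y| ≤ 4.
  x = -2: f_y(-2, y) = 6*y**2 + 40*y + 67; no integer root y with |y| ≤ 4.
  x = -1: f_y(-1, y) = 6*y**2 + 38*y + 60; vanishes at y ∈ {-3}. (-1, -3): f_x = 0, f = 0 — SINGULAR.
  x = 0: f_y(0, y) = 6*y**2 + 36*y + 55; no integer root y with |y| ≤ 4.
  x = 1: f_y(1, y) = 6*y**2 + 34*y + 52; no integer root y with |y| ≤ 4.
  x = 2: f_y(2, y) = 6*y**2 + 32*y + 51; no integer root y with |y| ≤ 4.
  x = 3: f_y(3, y) = 6*y**2 + 30*y + 52; no integer root y with |y| ≤ 4.
  x = 4: f_y(4, y) = 6*y**2 + 28*y + 55; no integer root y with |y| ≤ 4.
Only singular point on the grid: (-1, -3).
Classify: substitute x = -1 + u, y = -3 + v and expand: f = -2*u**3 + u**2*v - u**2 - u*v**2 + 2*v**3 + v**2.
No constant or linear terms (consistent with a singular point). Quadratic part: -u**2 + v**2. Cubic part: -2*u**3 + u**2*v - u*v**2 + 2*v**3.
The quadratic part v**2 - u**2 = (v − u)(v + u) splits into two distinct linear factors, so there are two distinct tangent lines y − -3 = ±(x − -1) — this is a node (ordinary double point).
Classification: node.


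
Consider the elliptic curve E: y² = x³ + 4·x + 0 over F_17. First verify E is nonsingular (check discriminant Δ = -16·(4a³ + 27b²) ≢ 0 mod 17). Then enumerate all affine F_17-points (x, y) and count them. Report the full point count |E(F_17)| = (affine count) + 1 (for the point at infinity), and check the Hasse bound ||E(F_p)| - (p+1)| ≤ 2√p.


Affine points = {(0, 0), (2, 4), (2, 13), (5, 3), (5, 14), (6, 6), (6, 11), (8, 0), (9, 0), (11, 7), (11, 10), (12, 5), (12, 12), (15, 1), (15, 16)}; affine count = 15; |E(F_17)| = 16.

Discriminant check: Δ ∝ 4a³ + 27b² = 4·4³ + 27·0² = 4·64 + 27·0 ≡ 1 (mod 17). Nonzero ⇒ E is nonsingular.
For each x ∈ F_17, compute rhs = x³ + 4·x + 0 mod 17, then count y ∈ F_17 with y² ≡ rhs.
  x = 0: rhs = 0, matching y values: 0 (1 points).
  x = 1: rhs = 5, matching y values: none (0 points).
  x = 2: rhs = 16, matching y values: 4, 13 (2 points).
  x = 3: rhs = 5, matching y values: none (0 points).
  x = 4: rhs = 12, matching y values: none (0 points).
  x = 5: rhs = 9, matching y values: 3, 14 (2 points).
  x = 6: rhs = 2, matching y values: 6, 11 (2 points).
  x = 7: rhs = 14, matching y values: none (0 points).
  x = 8: rhs = 0, matching y values: 0 (1 points).
  x = 9: rhs = 0, matching y values: 0 (1 points).
  x = 10: rhs = 3, matching y values: none (0 points).
  x = 11: rhs = 15, matching y values: 7, 10 (2 points).
  x = 12: rhs = 8, matching y values: 5, 12 (2 points).
  x = 13: rhs = 5, matching y values: none (0 points).
  x = 14: rhs = 12, matching y values: none (0 points).
  x = 15: rhs = 1, matching y values: 1, 16 (2 points).
  x = 16: rhs = 12, matching y values: none (0 points).
Total affine count: 15.
Full point count |E(F_17)| = 15 + 1 = 16.
Hasse bound: |16 − (17+1)| = |-2| = 2 ≤ 2√17 ≈ 8.2462 ✓.


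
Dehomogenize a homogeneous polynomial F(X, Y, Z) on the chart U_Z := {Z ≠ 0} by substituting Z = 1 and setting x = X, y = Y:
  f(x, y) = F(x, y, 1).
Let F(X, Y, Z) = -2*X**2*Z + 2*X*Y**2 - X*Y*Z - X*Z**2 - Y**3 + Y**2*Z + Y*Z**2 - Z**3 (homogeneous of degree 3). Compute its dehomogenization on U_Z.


f(x, y) = -2*x**2 + 2*x*y**2 - x*y - x - y**3 + y**2 + y - 1

On U_Z we set Z = 1. Each monomial c·X^i·Y^j·Z^k in F becomes c·x^i·y^j·1^k = c·x^i·y^j.
Substituting Z = 1: F(X, Y, 1) = -2*x**2 + 2*x*y**2 - x*y - x - y**3 + y**2 + y - 1.
Note: deg(f) ≤ deg(F) = 3; strict inequality happens when F is divisible by Z (lost terms).


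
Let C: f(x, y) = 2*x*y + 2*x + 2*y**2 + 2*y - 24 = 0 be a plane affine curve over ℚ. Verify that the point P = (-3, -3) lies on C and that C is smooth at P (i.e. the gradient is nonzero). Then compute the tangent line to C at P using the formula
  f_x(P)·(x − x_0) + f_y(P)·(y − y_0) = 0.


Tangent line at P: -4*x - 16*y - 60 = 0.

Step 1: f(-3, -3) = 0, so P lies on C.
Step 2: partial derivatives
  f_x(x, y) = 2*y + 2, f_y(x, y) = 2*x + 4*y + 2.
  f_x(P) = -4, f_y(P) = -16 (gradient nonzero, so P is smooth).
Step 3: tangent line at P: -4·(x − -3) + -16·(y − -3) = 0.
Expanding: -4*x - 16*y - 60 = 0.


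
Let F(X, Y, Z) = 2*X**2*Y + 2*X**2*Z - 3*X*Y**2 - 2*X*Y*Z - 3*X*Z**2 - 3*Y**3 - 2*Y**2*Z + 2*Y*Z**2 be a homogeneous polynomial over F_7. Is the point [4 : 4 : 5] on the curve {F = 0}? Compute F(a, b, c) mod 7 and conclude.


F(4,4,5) ≡ 2 (mod 7); P is NOT on the curve.

Evaluate F(4, 4, 5) term-by-term (mod 7).
  2*X**2*Y ↦ 2·16·4·1 = 128
  2*X**2*Z ↦ 2·16·1·5 = 160
  -3*X*Y**2 ↦ -3·4·16·1 = -192
  -2*X*Y*Z ↦ -2·4·4·5 = -160
  -3*X*Z**2 ↦ -3·4·1·25 = -300
  -3*Y**3 ↦ -3·1·64·1 = -192
  -2*Y**2*Z ↦ -2·1·16·5 = -160
  2*Y*Z**2 ↦ 2·1·4·25 = 200
Sum: F(4, 4, 5) = (128) + (160) + (-192) + (-160) + (-300) + (-192) + (-160) + (200) = -516.
Reducing mod 7: -516 ≡ 2 (mod 7).
Since F(a, b, c) ≡ 2 ≠ 0 (mod 7), P does NOT lie on the curve.


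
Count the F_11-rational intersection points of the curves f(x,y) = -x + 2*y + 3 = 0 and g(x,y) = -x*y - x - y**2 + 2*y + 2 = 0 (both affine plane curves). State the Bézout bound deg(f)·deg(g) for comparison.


Common zeros: ∅; count = 0; Bézout bound = 2.

deg(f) = 1, deg(g) = 2, so Bézout bound = 2.
Scan x ∈ F_11. For each x, list the y ∈ F_11 with f(x, y) ≡ 0 and those with g(x, y) ≡ 0 (mod 11); the common zeros in that column are the intersection.
  x = 0: f ≡ 0 at y ∈ {4}; g ≡ 0 at y ∈ {6, 7}; common: ∅.
  x = 1: f ≡ 0 at y ∈ {10}; g ≡ 0 at y ∈ {4, 8}; common: ∅.
  x = 2: f ≡ 0 at y ∈ {5}; g ≡ 0 at y ∈ {0}; common: ∅.
  x = 3: f ≡ 0 at y ∈ {0}; g ≡ 0 at y ∈ ∅; common: ∅.
  x = 4: f ≡ 0 at y ∈ {6}; g ≡ 0 at y ∈ ∅; common: ∅.
  x = 5: f ≡ 0 at y ∈ {1}; g ≡ 0 at y ∈ ∅; common: ∅.
  x = 6: f ≡ 0 at y ∈ {7}; g ≡ 0 at y ∈ {9}; common: ∅.
  x = 7: f ≡ 0 at y ∈ {2}; g ≡ 0 at y ∈ {1, 5}; common: ∅.
  x = 8: f ≡ 0 at y ∈ {8}; g ≡ 0 at y ∈ {2, 3}; common: ∅.
  x = 9: f ≡ 0 at y ∈ {3}; g ≡ 0 at y ∈ ∅; common: ∅.
  x = 10: f ≡ 0 at y ∈ {9}; g ≡ 0 at y ∈ ∅; common: ∅.
Collecting: common zeros = ∅, so the count is 0.
Comparison with the Bézout bound: 0 ≤ 2 = deg(f)·deg(g), as expected for curves with no common component (the affine F_11-count falls short of the bound because intersections may lie at infinity, over extension fields, or carry multiplicity).


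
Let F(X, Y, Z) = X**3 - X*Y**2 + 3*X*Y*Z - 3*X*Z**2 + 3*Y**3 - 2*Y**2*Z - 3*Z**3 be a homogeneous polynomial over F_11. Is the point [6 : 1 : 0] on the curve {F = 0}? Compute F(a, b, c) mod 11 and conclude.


F(6,1,0) ≡ 4 (mod 11); P is NOT on the curve.

Evaluate F(6, 1, 0) term-by-term (mod 11).
  X**3 ↦ 1·216·1·1 = 216
  -X*Y**2 ↦ -1·6·1·1 = -6
  3*X*Y*Z ↦ 3·6·1·0 = 0
  -3*X*Z**2 ↦ -3·6·1·0 = 0
  3*Y**3 ↦ 3·1·1·1 = 3
  -2*Y**2*Z ↦ -2·1·1·0 = 0
  -3*Z**3 ↦ -3·1·1·0 = 0
Sum: F(6, 1, 0) = (216) + (-6) + (0) + (0) + (3) + (0) + (0) = 213.
Reducing mod 11: 213 ≡ 4 (mod 11).
Since F(a, b, c) ≡ 4 ≠ 0 (mod 11), P does NOT lie on the curve.


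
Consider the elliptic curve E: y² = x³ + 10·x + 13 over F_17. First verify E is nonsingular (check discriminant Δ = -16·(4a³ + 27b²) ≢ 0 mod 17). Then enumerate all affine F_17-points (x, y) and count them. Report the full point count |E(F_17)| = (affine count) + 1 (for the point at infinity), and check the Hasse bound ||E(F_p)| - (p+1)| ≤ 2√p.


Affine points = {(0, 8), (0, 9), (3, 6), (3, 11), (4, 7), (4, 10), (5, 1), (5, 16), (6, 0), (7, 1), (7, 16), (9, 4), (9, 13), (10, 5), (10, 12), (11, 3), (11, 14), (12, 5), (12, 12), (15, 6), (15, 11), (16, 6), (16, 11)}; affine count = 23; |E(F_17)| = 24.

Discriminant check: Δ ∝ 4a³ + 27b² = 4·10³ + 27·13² = 4·1000 + 27·169 ≡ 12 (mod 17). Nonzero ⇒ E is nonsingular.
For each x ∈ F_17, compute rhs = x³ + 10·x + 13 mod 17, then count y ∈ F_17 with y² ≡ rhs.
  x = 0: rhs = 13, matching y values: 8, 9 (2 points).
  x = 1: rhs = 7, matching y values: none (0 points).
  x = 2: rhs = 7, matching y values: none (0 points).
  x = 3: rhs = 2, matching y values: 6, 11 (2 points).
  x = 4: rhs = 15, matching y values: 7, 10 (2 points).
  x = 5: rhs = 1, matching y values: 1, 16 (2 points).
  x = 6: rhs = 0, matching y values: 0 (1 points).
  x = 7: rhs = 1, matching y values: 1, 16 (2 points).
  x = 8: rhs = 10, matching y values: none (0 points).
  x = 9: rhs = 16, matching y values: 4, 13 (2 points).
  x = 10: rhs = 8, matching y values: 5, 12 (2 points).
  x = 11: rhs = 9, matching y values: 3, 14 (2 points).
  x = 12: rhs = 8, matching y values: 5, 12 (2 points).
  x = 13: rhs = 11, matching y values: none (0 points).
  x = 14: rhs = 7, matching y values: none (0 points).
  x = 15: rhs = 2, matching y values: 6, 11 (2 points).
  x = 16: rhs = 2, matching y values: 6, 11 (2 points).
Total affine count: 23.
Full point count |E(F_17)| = 23 + 1 = 24.
Hasse bound: |24 − (17+1)| = |6| = 6 ≤ 2√17 ≈ 8.2462 ✓.


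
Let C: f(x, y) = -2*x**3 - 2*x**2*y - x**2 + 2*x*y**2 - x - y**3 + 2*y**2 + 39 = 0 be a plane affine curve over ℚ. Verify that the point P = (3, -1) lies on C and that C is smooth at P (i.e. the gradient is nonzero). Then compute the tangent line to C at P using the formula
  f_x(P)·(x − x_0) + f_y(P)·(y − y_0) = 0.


Tangent line at P: -47*x - 37*y + 104 = 0.

Step 1: f(3, -1) = 0, so P lies on C.
Step 2: partial derivatives
  f_x(x, y) = -6*x**2 - 4*x*y - 2*x + 2*y**2 - 1, f_y(x, y) = -2*x**2 + 4*x*y - 3*y**2 + 4*y.
  f_x(P) = -47, f_y(P) = -37 (gradient nonzero, so P is smooth).
Step 3: tangent line at P: -47·(x − 3) + -37·(y − -1) = 0.
Expanding: -47*x - 37*y + 104 = 0.


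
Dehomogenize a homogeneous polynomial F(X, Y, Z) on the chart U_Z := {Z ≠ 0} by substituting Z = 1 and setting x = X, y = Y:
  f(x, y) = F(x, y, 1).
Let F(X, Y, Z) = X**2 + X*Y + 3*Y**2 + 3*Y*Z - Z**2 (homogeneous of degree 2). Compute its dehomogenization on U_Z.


f(x, y) = x**2 + x*y + 3*y**2 + 3*y - 1

On U_Z we set Z = 1. Each monomial c·X^i·Y^j·Z^k in F becomes c·x^i·y^j·1^k = c·x^i·y^j.
Substituting Z = 1: F(X, Y, 1) = x**2 + x*y + 3*y**2 + 3*y - 1.
Note: deg(f) ≤ deg(F) = 2; strict inequality happens when F is divisible by Z (lost terms).


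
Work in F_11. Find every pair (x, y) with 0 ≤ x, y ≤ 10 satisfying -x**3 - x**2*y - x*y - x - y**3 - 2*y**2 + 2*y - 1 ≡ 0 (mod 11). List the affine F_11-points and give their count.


Affine F_11-points: {(1, 4), (2, 0), (3, 1), (3, 9), (3, 10), (4, 2), (4, 9), (6, 2), (6, 9), (8, 1), (8, 7), (10, 1), (10, 2), (10, 6)}; count = 14.

For each of the 121 pairs (x, y) ∈ F_11², evaluate f(x, y) mod 11. Record the zeros.
  x = 0: [0↦10, 1↦9, 2↦9, 3↦4, 4↦10, 5↦10, 6↦9, 7↦1, 8↦2, 9↦6, 10↦7]  zeros at y ∈ ∅
  x = 1: [0↦8, 1↦5, 2↦3, 3↦7, 4↦0, 5↦9, 6↦6, 7↦7, 8↦6, 9↦8, 10↦7]  zeros at y ∈ {4}
  x = 2: [0↦0, 1↦4, 2↦9, 3↦9, 4↦9, 5↦3, 6↦7, 7↦4, 8↦10, 9↦8, 10↦3]  zeros at y ∈ {0}
  x = 3: [0↦2, 1↦0, 2↦10, 3↦4, 4↦9, 5↦8, 6↦6, 7↦8, 8↦8, 9↦0, 10↦0]  zeros at y ∈ {1, 9, 10}
  x = 4: [0↦8, 1↦9, 2↦0, 3↦8, 4↦5, 5↦7, 6↦8, 7↦2, 8↦5, 9↦0, 10↦3]  zeros at y ∈ {2, 9}
  x = 5: [0↦1, 1↦3, 2↦6, 3↦4, 4↦2, 5↦5, 6↦7, 7↦2, 8↦6, 9↦2, 10↦6]  zeros at y ∈ ∅
  x = 6: [0↦8, 1↦9, 2↦0, 3↦8, 4↦5, 5↦7, 6↦8, 7↦2, 8↦5, 9↦0, 10↦3]  zeros at y ∈ {2, 9}
  x = 7: [0↦1, 1↦10, 2↦9, 3↦3, 4↦8, 5↦7, 6↦5, 7↦7, 8↦7, 9↦10, 10↦10]  zeros at y ∈ ∅
  x = 8: [0↦7, 1↦0, 2↦5, 3↦5, 4↦5, 5↦10, 6↦3, 7↦0, 8↦6, 9↦4, 10↦10]  zeros at y ∈ {1, 7}
  x = 9: [0↦9, 1↦6, 2↦4, 3↦8, 4↦1, 5↦10, 6↦7, 7↦8, 8↦7, 9↦9, 10↦8]  zeros at y ∈ ∅
  x = 10: [0↦1, 1↦0, 2↦0, 3↦6, 4↦1, 5↦1, 6↦0, 7↦3, 8↦4, 9↦8, 10↦9]  zeros at y ∈ {1, 2, 6}
Collecting zeros: affine points = {(1, 4), (2, 0), (3, 1), (3, 9), (3, 10), (4, 2), (4, 9), (6, 2), (6, 9), (8, 1), (8, 7), (10, 1), (10, 2), (10, 6)}.
Total count |C(F_11)_aff| = 14.


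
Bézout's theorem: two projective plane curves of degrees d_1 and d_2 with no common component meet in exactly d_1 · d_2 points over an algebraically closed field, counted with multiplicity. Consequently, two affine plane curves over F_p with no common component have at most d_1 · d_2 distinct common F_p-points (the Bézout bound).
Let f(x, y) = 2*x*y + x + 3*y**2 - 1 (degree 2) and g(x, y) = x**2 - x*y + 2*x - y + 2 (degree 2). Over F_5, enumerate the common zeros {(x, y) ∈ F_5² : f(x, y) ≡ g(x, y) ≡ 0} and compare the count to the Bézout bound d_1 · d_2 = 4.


Common zeros: {(1, 0)}; count = 1; Bézout bound = 4.

deg(f) = 2, deg(g) = 2, so Bézout bound = 4.
Scan x ∈ F_5. For each x, list the y ∈ F_5 with f(x, y) ≡ 0 and those with g(x, y) ≡ 0 (mod 5); the common zeros in that column are the intersection.
  x = 0: f ≡ 0 at y ∈ ∅; g ≡ 0 at y ∈ {2}; common: ∅.
  x = 1: f ≡ 0 at y ∈ {0, 1}; g ≡ 0 at y ∈ {0}; common: {0}.
  x = 2: f ≡ 0 at y ∈ {3, 4}; g ≡ 0 at y ∈ {0}; common: ∅.
  x = 3: f ≡ 0 at y ∈ ∅; g ≡ 0 at y ∈ {3}; common: ∅.
  x = 4: f ≡ 0 at y ∈ ∅; g ≡ 0 at y ∈ ∅; common: ∅.
Collecting: common zeros = {(1, 0)}, so the count is 1.
Comparison with the Bézout bound: 1 ≤ 4 = deg(f)·deg(g), as expected for curves with no common component (the affine F_5-count falls short of the bound because intersections may lie at infinity, over extension fields, or carry multiplicity).


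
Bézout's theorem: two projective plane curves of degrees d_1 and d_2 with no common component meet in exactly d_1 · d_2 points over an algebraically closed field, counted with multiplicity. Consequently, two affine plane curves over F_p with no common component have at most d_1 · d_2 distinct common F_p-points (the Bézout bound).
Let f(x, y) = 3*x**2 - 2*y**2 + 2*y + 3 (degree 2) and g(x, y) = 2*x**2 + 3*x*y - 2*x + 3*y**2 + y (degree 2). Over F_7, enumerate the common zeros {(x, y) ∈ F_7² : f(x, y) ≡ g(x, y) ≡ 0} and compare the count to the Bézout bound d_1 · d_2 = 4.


Common zeros: ∅; count = 0; Bézout bound = 4.

deg(f) = 2, deg(g) = 2, so Bézout bound = 4.
Scan x ∈ F_7. For each x, list the y ∈ F_7 with f(x, y) ≡ 0 and those with g(x, y) ≡ 0 (mod 7); the common zeros in that column are the intersection.
  x = 0: f ≡ 0 at y ∈ {4}; g ≡ 0 at y ∈ {0, 2}; common: ∅.
  x = 1: f ≡ 0 at y ∈ ∅; g ≡ 0 at y ∈ {0, 1}; common: ∅.
  x = 2: f ≡ 0 at y ∈ ∅; g ≡ 0 at y ∈ {1, 6}; common: ∅.
  x = 3: f ≡ 0 at y ∈ ∅; g ≡ 0 at y ∈ ∅; common: ∅.
  x = 4: f ≡ 0 at y ∈ ∅; g ≡ 0 at y ∈ {6}; common: ∅.
  x = 5: f ≡ 0 at y ∈ ∅; g ≡ 0 at y ∈ {2}; common: ∅.
  x = 6: f ≡ 0 at y ∈ ∅; g ≡ 0 at y ∈ ∅; common: ∅.
Collecting: common zeros = ∅, so the count is 0.
Comparison with the Bézout bound: 0 ≤ 4 = deg(f)·deg(g), as expected for curves with no common component (the affine F_7-count falls short of the bound because intersections may lie at infinity, over extension fields, or carry multiplicity).


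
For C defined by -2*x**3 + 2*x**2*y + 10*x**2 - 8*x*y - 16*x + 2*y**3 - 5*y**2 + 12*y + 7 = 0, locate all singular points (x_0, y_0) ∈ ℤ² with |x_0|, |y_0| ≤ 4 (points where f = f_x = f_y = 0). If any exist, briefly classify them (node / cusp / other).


Singular points: {(2, 1)}; classification: cusp.

Compute partial derivatives:
  f_x = -6*x**2 + 4*x*y + 20*x - 8*y - 16.
  f_y = 2*x**2 - 8*x + 6*y**2 - 10*y + 12.
Scan x_0 ∈ {−4, ..., 4}. For each x_0, f_y(x_0, y) is a polynomial in y; find its integer roots y ∈ {−4, ..., 4}, then test f_x and f at those candidates.
  x = -4: f_y(-4, y) = 6*y**2 - 10*y + 76; no integer root y with |y| ≤ 4.
  x = -3: f_y(-3, y) = 6*y**2 - 10*y + 54; no integer root y with |y| ≤ 4.
  x = -2: f_y(-2, y) = 6*y**2 - 10*y + 36; no integer root y with |y| ≤ 4.
  x = -1: f_y(-1, y) = 6*y**2 - 10*y + 22; no integer root y with |y| ≤ 4.
  x = 0: f_y(0, y) = 6*y**2 - 10*y + 12; no integer root y with |y| ≤ 4.
  x = 1: f_y(1, y) = 6*y**2 - 10*y + 6; no integer root y with |y| ≤ 4.
  x = 2: f_y(2, y) = 6*y**2 - 10*y + 4; vanishes at y ∈ {1}. (2, 1): f_x = 0, f = 0 — SINGULAR.
  x = 3: f_y(3, y) = 6*y**2 - 10*y + 6; no integer root y with |y| ≤ 4.
  x = 4: f_y(4, y) = 6*y**2 - 10*y + 12; no integer root y with |y| ≤ 4.
Only singular point on the grid: (2, 1).
Classify: substitute x = 2 + u, y = 1 + v and expand: f = -2*u**3 + 2*u**2*v + 2*v**3 + v**2.
No constant or linear terms (consistent with a singular point). Quadratic part: v**2. Cubic part: -2*u**3 + 2*u**2*v + 2*v**3.
The quadratic part v**2 is a perfect square, so there is a single (double) tangent line v = 0, i.e. y = 1. Restricting the cubic part to that line (v = 0) leaves -2*u**3 ≠ 0, so f is not divisible by v and the branch is v² ≈ 2*u**3 to lowest order — this is a cusp.
Classification: cusp.


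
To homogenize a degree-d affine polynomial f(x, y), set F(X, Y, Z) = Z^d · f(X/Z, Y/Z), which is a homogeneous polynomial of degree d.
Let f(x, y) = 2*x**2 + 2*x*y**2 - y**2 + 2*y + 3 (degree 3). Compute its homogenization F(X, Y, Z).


F(X, Y, Z) = 2*X**2*Z + 2*X*Y**2 - Y**2*Z + 2*Y*Z**2 + 3*Z**3

deg(f) = 3.
Substitute x = X/Z, y = Y/Z into f, then multiply by Z^3.
  monomial 2·x^2·y^0 ↦ 2·X^2·Y^0·Z^1.
  monomial 2·x^1·y^2 ↦ 2·X^1·Y^2·Z^0.
  monomial -1·x^0·y^2 ↦ -1·X^0·Y^2·Z^1.
  monomial 2·x^0·y^1 ↦ 2·X^0·Y^1·Z^2.
  monomial 3·x^0·y^0 ↦ 3·X^0·Y^0·Z^3.
Collecting: F(X, Y, Z) = 2*X**2*Z + 2*X*Y**2 - Y**2*Z + 2*Y*Z**2 + 3*Z**3.


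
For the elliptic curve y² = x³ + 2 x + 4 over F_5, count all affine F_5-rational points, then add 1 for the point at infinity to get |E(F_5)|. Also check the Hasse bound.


Affine points = {(0, 2), (0, 3), (2, 1), (2, 4), (4, 1), (4, 4)}; affine count = 6; |E(F_5)| = 7.

Discriminant check: Δ ∝ 4a³ + 27b² = 4·2³ + 27·4² = 4·8 + 27·16 ≡ 4 (mod 5). Nonzero ⇒ E is nonsingular.
For each x ∈ F_5, compute rhs = x³ + 2·x + 4 mod 5, then count y ∈ F_5 with y² ≡ rhs.
  x = 0: rhs = 4, matching y values: 2, 3 (2 points).
  x = 1: rhs = 2, matching y values: none (0 points).
  x = 2: rhs = 1, matching y values: 1, 4 (2 points).
  x = 3: rhs = 2, matching y values: none (0 points).
  x = 4: rhs = 1, matching y values: 1, 4 (2 points).
Total affine count: 6.
Full point count |E(F_5)| = 6 + 1 = 7.
Hasse bound: |7 − (5+1)| = |1| = 1 ≤ 2√5 ≈ 4.4721 ✓.


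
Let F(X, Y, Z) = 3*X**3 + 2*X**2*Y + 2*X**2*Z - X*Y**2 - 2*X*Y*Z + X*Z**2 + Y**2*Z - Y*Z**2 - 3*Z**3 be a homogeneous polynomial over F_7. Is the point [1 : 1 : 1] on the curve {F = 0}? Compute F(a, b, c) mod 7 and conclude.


F(1,1,1) ≡ 2 (mod 7); P is NOT on the curve.

Evaluate F(1, 1, 1) term-by-term (mod 7).
  3*X**3 ↦ 3·1·1·1 = 3
  2*X**2*Y ↦ 2·1·1·1 = 2
  2*X**2*Z ↦ 2·1·1·1 = 2
  -X*Y**2 ↦ -1·1·1·1 = -1
  -2*X*Y*Z ↦ -2·1·1·1 = -2
  X*Z**2 ↦ 1·1·1·1 = 1
  Y**2*Z ↦ 1·1·1·1 = 1
  -Y*Z**2 ↦ -1·1·1·1 = -1
  -3*Z**3 ↦ -3·1·1·1 = -3
Sum: F(1, 1, 1) = (3) + (2) + (2) + (-1) + (-2) + (1) + (1) + (-1) + (-3) = 2.
Reducing mod 7: 2 ≡ 2 (mod 7).
Since F(a, b, c) ≡ 2 ≠ 0 (mod 7), P does NOT lie on the curve.


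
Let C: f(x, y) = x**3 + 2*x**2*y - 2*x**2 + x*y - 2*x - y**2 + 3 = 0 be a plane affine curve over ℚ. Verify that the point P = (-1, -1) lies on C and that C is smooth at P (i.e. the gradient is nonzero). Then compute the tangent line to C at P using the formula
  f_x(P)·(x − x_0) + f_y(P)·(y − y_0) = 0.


Tangent line at P: 8*x + 3*y + 11 = 0.

Step 1: f(-1, -1) = 0, so P lies on C.
Step 2: partial derivatives
  f_x(x, y) = 3*x**2 + 4*x*y - 4*x + y - 2, f_y(x, y) = 2*x**2 + x - 2*y.
  f_x(P) = 8, f_y(P) = 3 (gradient nonzero, so P is smooth).
Step 3: tangent line at P: 8·(x − -1) + 3·(y − -1) = 0.
Expanding: 8*x + 3*y + 11 = 0.


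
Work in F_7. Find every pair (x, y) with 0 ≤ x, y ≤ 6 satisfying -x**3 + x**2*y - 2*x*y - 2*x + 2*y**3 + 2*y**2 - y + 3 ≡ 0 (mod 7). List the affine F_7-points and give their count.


Affine F_7-points: {(1, 0), (2, 4), (3, 5), (4, 4), (4, 5), (5, 4), (5, 5), (6, 3)}; count = 8.

For each of the 49 pairs (x, y) ∈ F_7², evaluate f(x, y) mod 7. Record the zeros.
  x = 0: [0↦3, 1↦6, 2↦4, 3↦2, 4↦5, 5↦4, 6↦4]  zeros at y ∈ ∅
  x = 1: [0↦0, 1↦2, 2↦6, 3↦3, 4↦5, 5↦3, 6↦2]  zeros at y ∈ {0}
  x = 2: [0↦5, 1↦1, 2↦6, 3↦4, 4↦0, 5↦6, 6↦6]  zeros at y ∈ {4}
  x = 3: [0↦5, 1↦4, 2↦5, 3↦6, 4↦5, 5↦0, 6↦3]  zeros at y ∈ {5}
  x = 4: [0↦1, 1↦5, 2↦4, 3↦3, 4↦0, 5↦0, 6↦1]  zeros at y ∈ {4, 5}
  x = 5: [0↦1, 1↦5, 2↦4, 3↦3, 4↦0, 5↦0, 6↦1]  zeros at y ∈ {4, 5}
  x = 6: [0↦6, 1↦5, 2↦6, 3↦0, 4↦6, 5↦1, 6↦4]  zeros at y ∈ {3}
Collecting zeros: affine points = {(1, 0), (2, 4), (3, 5), (4, 4), (4, 5), (5, 4), (5, 5), (6, 3)}.
Total count |C(F_7)_aff| = 8.


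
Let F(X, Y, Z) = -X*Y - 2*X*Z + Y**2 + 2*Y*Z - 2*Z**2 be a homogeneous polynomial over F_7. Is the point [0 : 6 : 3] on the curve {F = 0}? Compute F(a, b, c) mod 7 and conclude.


F(0,6,3) ≡ 5 (mod 7); P is NOT on the curve.

Evaluate F(0, 6, 3) term-by-term (mod 7).
  -X*Y ↦ -1·0·6·1 = 0
  -2*X*Z ↦ -2·0·1·3 = 0
  Y**2 ↦ 1·1·36·1 = 36
  2*Y*Z ↦ 2·1·6·3 = 36
  -2*Z**2 ↦ -2·1·1·9 = -18
Sum: F(0, 6, 3) = (0) + (0) + (36) + (36) + (-18) = 54.
Reducing mod 7: 54 ≡ 5 (mod 7).
Since F(a, b, c) ≡ 5 ≠ 0 (mod 7), P does NOT lie on the curve.


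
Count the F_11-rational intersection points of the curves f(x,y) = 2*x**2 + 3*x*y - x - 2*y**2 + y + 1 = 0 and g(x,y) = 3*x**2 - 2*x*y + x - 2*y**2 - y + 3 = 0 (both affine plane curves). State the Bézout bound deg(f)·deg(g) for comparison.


Common zeros: {(0, 1)}; count = 1; Bézout bound = 4.

deg(f) = 2, deg(g) = 2, so Bézout bound = 4.
Scan x ∈ F_11. For each x, list the y ∈ F_11 with f(x, y) ≡ 0 and those with g(x, y) ≡ 0 (mod 11); the common zeros in that column are the intersection.
  x = 0: f ≡ 0 at y ∈ {1, 5}; g ≡ 0 at y ∈ {1, 4}; common: {1}.
  x = 1: f ≡ 0 at y ∈ ∅; g ≡ 0 at y ∈ ∅; common: ∅.
  x = 2: f ≡ 0 at y ∈ ∅; g ≡ 0 at y ∈ ∅; common: ∅.
  x = 3: f ≡ 0 at y ∈ ∅; g ≡ 0 at y ∈ {0, 2}; common: ∅.
  x = 4: f ≡ 0 at y ∈ {5, 7}; g ≡ 0 at y ∈ {0, 1}; common: ∅.
  x = 5: f ≡ 0 at y ∈ ∅; g ≡ 0 at y ∈ {5, 6}; common: ∅.
  x = 6: f ≡ 0 at y ∈ ∅; g ≡ 0 at y ∈ {4, 6}; common: ∅.
  x = 7: f ≡ 0 at y ∈ ∅; g ≡ 0 at y ∈ ∅; common: ∅.
  x = 8: f ≡ 0 at y ∈ {0, 7}; g ≡ 0 at y ∈ ∅; common: ∅.
  x = 9: f ≡ 0 at y ∈ {0, 3}; g ≡ 0 at y ∈ {2, 5}; common: ∅.
  x = 10: f ≡ 0 at y ∈ {1, 9}; g ≡ 0 at y ∈ ∅; common: ∅.
Collecting: common zeros = {(0, 1)}, so the count is 1.
Comparison with the Bézout bound: 1 ≤ 4 = deg(f)·deg(g), as expected for curves with no common component (the affine F_11-count falls short of the bound because intersections may lie at infinity, over extension fields, or carry multiplicity).


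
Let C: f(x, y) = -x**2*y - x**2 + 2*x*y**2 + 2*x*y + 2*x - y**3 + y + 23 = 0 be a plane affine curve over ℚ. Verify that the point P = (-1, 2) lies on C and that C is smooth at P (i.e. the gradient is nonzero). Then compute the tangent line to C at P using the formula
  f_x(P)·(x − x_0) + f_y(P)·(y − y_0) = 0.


Tangent line at P: 20*x - 22*y + 64 = 0.

Step 1: f(-1, 2) = 0, so P lies on C.
Step 2: partial derivatives
  f_x(x, y) = -2*x*y - 2*x + 2*y**2 + 2*y + 2, f_y(x, y) = -x**2 + 4*x*y + 2*x - 3*y**2 + 1.
  f_x(P) = 20, f_y(P) = -22 (gradient nonzero, so P is smooth).
Step 3: tangent line at P: 20·(x − -1) + -22·(y − 2) = 0.
Expanding: 20*x - 22*y + 64 = 0.


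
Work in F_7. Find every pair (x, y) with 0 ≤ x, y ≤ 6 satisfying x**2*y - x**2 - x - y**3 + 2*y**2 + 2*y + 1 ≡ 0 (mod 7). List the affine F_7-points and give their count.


Affine F_7-points: {(1, 4), (2, 2), (4, 1), (4, 4), (6, 2)}; count = 5.

For each of the 49 pairs (x, y) ∈ F_7², evaluate f(x, y) mod 7. Record the zeros.
  x = 0: [0↦1, 1↦4, 2↦5, 3↦5, 4↦5, 5↦6, 6↦2]  zeros at y ∈ ∅
  x = 1: [0↦6, 1↦3, 2↦5, 3↦6, 4↦0, 5↦2, 6↦6]  zeros at y ∈ {4}
  x = 2: [0↦2, 1↦2, 2↦0, 3↦4, 4↦1, 5↦6, 6↦6]  zeros at y ∈ {2}
  x = 3: [0↦3, 1↦1, 2↦4, 3↦6, 4↦1, 5↦4, 6↦2]  zeros at y ∈ ∅
  x = 4: [0↦2, 1↦0, 2↦3, 3↦5, 4↦0, 5↦3, 6↦1]  zeros at y ∈ {1, 4}
  x = 5: [0↦6, 1↦6, 2↦4, 3↦1, 4↦5, 5↦3, 6↦3]  zeros at y ∈ ∅
  x = 6: [0↦1, 1↦5, 2↦0, 3↦1, 4↦2, 5↦4, 6↦1]  zeros at y ∈ {2}
Collecting zeros: affine points = {(1, 4), (2, 2), (4, 1), (4, 4), (6, 2)}.
Total count |C(F_7)_aff| = 5.


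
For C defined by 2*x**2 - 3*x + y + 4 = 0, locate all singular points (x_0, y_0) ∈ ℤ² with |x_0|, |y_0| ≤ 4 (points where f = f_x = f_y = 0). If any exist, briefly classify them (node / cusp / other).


No singular points in the scanned grid; C is smooth there.

Compute partial derivatives:
  f_x = 4*x - 3.
  f_y = 1.
f_y = 1 is a nonzero constant, so f_y never vanishes: no point (x, y) can satisfy f = f_x = f_y = 0. In particular no (x, y) ∈ {−4, ..., 4}² is singular; the curve is smooth.


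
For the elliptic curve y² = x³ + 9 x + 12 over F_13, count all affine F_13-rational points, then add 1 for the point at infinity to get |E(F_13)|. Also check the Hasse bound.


Affine points = {(0, 5), (0, 8), (1, 3), (1, 10), (2, 5), (2, 8), (3, 1), (3, 12), (5, 0), (6, 3), (6, 10), (9, 4), (9, 9), (10, 6), (10, 7), (11, 5), (11, 8)}; affine count = 17; |E(F_13)| = 18.

Discriminant check: Δ ∝ 4a³ + 27b² = 4·9³ + 27·12² = 4·729 + 27·144 ≡ 5 (mod 13). Nonzero ⇒ E is nonsingular.
For each x ∈ F_13, compute rhs = x³ + 9·x + 12 mod 13, then count y ∈ F_13 with y² ≡ rhs.
  x = 0: rhs = 12, matching y values: 5, 8 (2 points).
  x = 1: rhs = 9, matching y values: 3, 10 (2 points).
  x = 2: rhs = 12, matching y values: 5, 8 (2 points).
  x = 3: rhs = 1, matching y values: 1, 12 (2 points).
  x = 4: rhs = 8, matching y values: none (0 points).
  x = 5: rhs = 0, matching y values: 0 (1 points).
  x = 6: rhs = 9, matching y values: 3, 10 (2 points).
  x = 7: rhs = 2, matching y values: none (0 points).
  x = 8: rhs = 11, matching y values: none (0 points).
  x = 9: rhs = 3, matching y values: 4, 9 (2 points).
  x = 10: rhs = 10, matching y values: 6, 7 (2 points).
  x = 11: rhs = 12, matching y values: 5, 8 (2 points).
  x = 12: rhs = 2, matching y values: none (0 points).
Total affine count: 17.
Full point count |E(F_13)| = 17 + 1 = 18.
Hasse bound: |18 − (13+1)| = |4| = 4 ≤ 2√13 ≈ 7.2111 ✓.


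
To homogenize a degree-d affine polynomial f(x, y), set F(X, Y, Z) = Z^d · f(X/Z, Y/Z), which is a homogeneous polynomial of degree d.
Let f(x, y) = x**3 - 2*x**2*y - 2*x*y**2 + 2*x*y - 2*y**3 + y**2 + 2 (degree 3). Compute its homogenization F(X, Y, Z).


F(X, Y, Z) = X**3 - 2*X**2*Y - 2*X*Y**2 + 2*X*Y*Z - 2*Y**3 + Y**2*Z + 2*Z**3

deg(f) = 3.
Substitute x = X/Z, y = Y/Z into f, then multiply by Z^3.
  monomial 1·x^3·y^0 ↦ 1·X^3·Y^0·Z^0.
  monomial -2·x^2·y^1 ↦ -2·X^2·Y^1·Z^0.
  monomial -2·x^1·y^2 ↦ -2·X^1·Y^2·Z^0.
  monomial 2·x^1·y^1 ↦ 2·X^1·Y^1·Z^1.
  monomial -2·x^0·y^3 ↦ -2·X^0·Y^3·Z^0.
  monomial 1·x^0·y^2 ↦ 1·X^0·Y^2·Z^1.
  monomial 2·x^0·y^0 ↦ 2·X^0·Y^0·Z^3.
Collecting: F(X, Y, Z) = X**3 - 2*X**2*Y - 2*X*Y**2 + 2*X*Y*Z - 2*Y**3 + Y**2*Z + 2*Z**3.
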